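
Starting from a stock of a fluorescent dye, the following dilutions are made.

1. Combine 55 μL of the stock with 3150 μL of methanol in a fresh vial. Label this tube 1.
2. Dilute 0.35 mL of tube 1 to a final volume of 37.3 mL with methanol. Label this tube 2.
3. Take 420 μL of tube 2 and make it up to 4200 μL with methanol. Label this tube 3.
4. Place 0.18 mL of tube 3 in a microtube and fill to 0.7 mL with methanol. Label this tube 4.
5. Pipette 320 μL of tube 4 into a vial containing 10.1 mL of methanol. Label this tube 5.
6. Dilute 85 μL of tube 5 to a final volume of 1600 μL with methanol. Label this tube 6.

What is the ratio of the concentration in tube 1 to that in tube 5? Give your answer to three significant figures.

1.35 × 10^5

Step 1: 55 μL + 3150 μL = 3205 μL total → factor 3205/55 = 58.273
Step 2: 0.35 mL brought to 37.3 mL → factor 37.3/0.35 = 106.57
Step 3: 420 μL brought to 4200 μL → factor 4200/420 = 10
Step 4: 0.18 mL brought to 0.7 mL → factor 0.7/0.18 = 3.8889
Step 5: 320 μL + 10.1 mL = 10420 μL total → factor 10420/320 = 32.562
Dilution factor to tube 1 = 58.273; to tube 5 = 7.8641 × 10^6
[tube 1]/[tube 5] = (factor to tube 5)/(factor to tube 1) = 7.8641 × 10^6/58.273 = 1.35 × 10^5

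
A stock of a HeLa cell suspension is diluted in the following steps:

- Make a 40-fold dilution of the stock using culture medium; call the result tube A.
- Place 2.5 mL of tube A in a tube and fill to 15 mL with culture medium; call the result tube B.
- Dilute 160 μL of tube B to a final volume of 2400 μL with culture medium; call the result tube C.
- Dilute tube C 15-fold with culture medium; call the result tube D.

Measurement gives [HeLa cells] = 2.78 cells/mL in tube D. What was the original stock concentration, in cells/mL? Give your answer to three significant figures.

1.50 × 10^5 cells/mL

Step 1: 40-fold → factor 40
Step 2: 2.5 mL brought to 15 mL → factor 15/2.5 = 6
Step 3: 160 μL brought to 2400 μL → factor 2400/160 = 15
Step 4: 15-fold → factor 15
Overall dilution factor = 40 × 6 × 15 × 15 = 54000
Stock = 2.78 cells/mL × 54000 = 1.50 × 10^5 cells/mL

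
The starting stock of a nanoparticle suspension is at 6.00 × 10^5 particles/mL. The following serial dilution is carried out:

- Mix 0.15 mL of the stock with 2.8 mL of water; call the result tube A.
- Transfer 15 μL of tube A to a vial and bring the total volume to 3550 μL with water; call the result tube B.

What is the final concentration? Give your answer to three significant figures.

129 particles/mL

Step 1: 0.15 mL + 2.8 mL = 2.95 mL total → factor 2.95/0.15 = 19.667
Step 2: 15 μL brought to 3550 μL → factor 3550/15 = 236.67
Overall dilution factor = 19.667 × 236.67 = 4654.4
Final = 6.00 × 10^5 particles/mL / 4654.4 = 129 particles/mL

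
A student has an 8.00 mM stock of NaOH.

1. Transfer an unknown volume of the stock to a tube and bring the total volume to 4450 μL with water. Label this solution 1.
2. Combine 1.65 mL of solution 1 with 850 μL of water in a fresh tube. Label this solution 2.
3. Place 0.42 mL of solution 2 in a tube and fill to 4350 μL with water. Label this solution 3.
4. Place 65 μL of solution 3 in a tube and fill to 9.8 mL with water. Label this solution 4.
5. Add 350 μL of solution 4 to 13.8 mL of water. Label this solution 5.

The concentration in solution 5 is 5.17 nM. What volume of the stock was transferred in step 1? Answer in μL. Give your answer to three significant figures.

Step 1: v brought to 4450 μL → factor = 4450 μL/v
Step 2: 1.65 mL + 850 μL = 2.5 mL total → factor 2.5/1.65 = 1.5152
Step 3: 0.42 mL brought to 4350 μL → factor 4.35/0.42 = 10.357
Step 4: 65 μL brought to 9.8 mL → factor 9800/65 = 150.77
Step 5: 350 μL + 13.8 mL = 14150 μL total → factor 14150/350 = 40.429
Product of known-step factors = 95653
Overall factor = 8.00 mM / (5.17 nM) = 1.5474 × 10^6
Step-1 factor = 1.5474 × 10^6 / 95653 = 16.177
v = 4450 μL / 16.177 = 275 μL

275 μL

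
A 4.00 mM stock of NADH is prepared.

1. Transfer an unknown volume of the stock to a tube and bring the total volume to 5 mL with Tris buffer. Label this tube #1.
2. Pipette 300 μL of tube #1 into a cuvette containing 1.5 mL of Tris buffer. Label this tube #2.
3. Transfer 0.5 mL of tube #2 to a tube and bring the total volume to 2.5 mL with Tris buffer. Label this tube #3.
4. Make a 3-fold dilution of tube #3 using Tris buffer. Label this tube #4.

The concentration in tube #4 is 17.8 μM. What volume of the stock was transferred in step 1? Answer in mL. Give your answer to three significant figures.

2.00 mL

Step 1: v brought to 5 mL → factor = 5 mL/v
Step 2: 300 μL + 1.5 mL = 1800 μL total → factor 1800/300 = 6
Step 3: 0.5 mL brought to 2.5 mL → factor 2.5/0.5 = 5
Step 4: 3-fold → factor 3
Product of known-step factors = 90
Overall factor = 4.00 mM / (17.8 μM) = 224.72
Step-1 factor = 224.72 / 90 = 2.4969
v = 5 mL / 2.4969 = 2.00 mL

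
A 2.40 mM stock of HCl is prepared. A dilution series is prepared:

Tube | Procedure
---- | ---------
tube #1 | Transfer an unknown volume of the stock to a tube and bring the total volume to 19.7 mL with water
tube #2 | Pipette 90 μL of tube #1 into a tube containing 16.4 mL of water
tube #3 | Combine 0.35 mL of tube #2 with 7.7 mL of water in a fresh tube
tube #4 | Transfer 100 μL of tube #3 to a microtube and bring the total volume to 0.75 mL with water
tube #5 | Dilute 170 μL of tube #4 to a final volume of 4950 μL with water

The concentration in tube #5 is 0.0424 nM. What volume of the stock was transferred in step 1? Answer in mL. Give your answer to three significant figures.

Step 1: v brought to 19.7 mL → factor = 19.7 mL/v
Step 2: 90 μL + 16.4 mL = 16490 μL total → factor 16490/90 = 183.22
Step 3: 0.35 mL + 7.7 mL = 8.05 mL total → factor 8.05/0.35 = 23
Step 4: 100 μL brought to 0.75 mL → factor 750/100 = 7.5
Step 5: 170 μL brought to 4950 μL → factor 4950/170 = 29.118
Product of known-step factors = 9.2029 × 10^5
Overall factor = 2.40 mM / (0.0424 nM) = 5.6604 × 10^7
Step-1 factor = 5.6604 × 10^7 / 9.2029 × 10^5 = 61.507
v = 19.7 mL / 61.507 = 0.320 mL

0.320 mL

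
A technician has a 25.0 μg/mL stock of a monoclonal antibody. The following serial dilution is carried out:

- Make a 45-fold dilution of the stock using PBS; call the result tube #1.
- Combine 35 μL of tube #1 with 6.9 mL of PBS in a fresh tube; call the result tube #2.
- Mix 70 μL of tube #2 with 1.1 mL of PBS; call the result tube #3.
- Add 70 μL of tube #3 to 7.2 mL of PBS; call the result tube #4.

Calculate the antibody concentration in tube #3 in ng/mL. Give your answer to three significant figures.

Step 1: 45-fold → factor 45
Step 2: 35 μL + 6.9 mL = 6935 μL total → factor 6935/35 = 198.14
Step 3: 70 μL + 1.1 mL = 1170 μL total → factor 1170/70 = 16.714
Dilution factor through tube #3 = 45 × 198.14 × 16.714 = 1.4903 × 10^5
[tube #3] = 25.0 μg/mL / 1.4903 × 10^5 = 0.0001677 μg/mL = 0.168 ng/mL

0.168 ng/mL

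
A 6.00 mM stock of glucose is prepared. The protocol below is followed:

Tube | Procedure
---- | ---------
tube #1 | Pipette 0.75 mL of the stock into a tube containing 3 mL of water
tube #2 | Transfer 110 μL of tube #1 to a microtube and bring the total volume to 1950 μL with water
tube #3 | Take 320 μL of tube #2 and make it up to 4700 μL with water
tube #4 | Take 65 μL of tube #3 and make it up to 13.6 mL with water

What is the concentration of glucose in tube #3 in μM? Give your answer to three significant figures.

4.61 μM

Step 1: 0.75 mL + 3 mL = 3.75 mL total → factor 3.75/0.75 = 5
Step 2: 110 μL brought to 1950 μL → factor 1950/110 = 17.727
Step 3: 320 μL brought to 4700 μL → factor 4700/320 = 14.688
Dilution factor through tube #3 = 5 × 17.727 × 14.688 = 1301.8
[tube #3] = 6.00 mM / 1301.8 = 0.004609 mM = 4.61 μM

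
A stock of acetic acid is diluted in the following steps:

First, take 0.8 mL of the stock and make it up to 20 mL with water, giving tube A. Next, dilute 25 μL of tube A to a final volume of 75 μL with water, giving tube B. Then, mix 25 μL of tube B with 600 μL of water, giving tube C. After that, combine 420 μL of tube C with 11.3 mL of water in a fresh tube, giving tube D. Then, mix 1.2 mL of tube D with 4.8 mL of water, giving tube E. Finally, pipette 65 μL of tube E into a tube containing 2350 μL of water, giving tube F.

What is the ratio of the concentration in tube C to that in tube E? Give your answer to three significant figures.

Step 1: 0.8 mL brought to 20 mL → factor 20/0.8 = 25
Step 2: 25 μL brought to 75 μL → factor 75/25 = 3
Step 3: 25 μL + 600 μL = 625 μL total → factor 625/25 = 25
Step 4: 420 μL + 11.3 mL = 11720 μL total → factor 11720/420 = 27.905
Step 5: 1.2 mL + 4.8 mL = 6 mL total → factor 6/1.2 = 5
Dilution factor to tube C = 1875; to tube E = 2.6161 × 10^5
[tube C]/[tube E] = (factor to tube E)/(factor to tube C) = 2.6161 × 10^5/1875 = 140

140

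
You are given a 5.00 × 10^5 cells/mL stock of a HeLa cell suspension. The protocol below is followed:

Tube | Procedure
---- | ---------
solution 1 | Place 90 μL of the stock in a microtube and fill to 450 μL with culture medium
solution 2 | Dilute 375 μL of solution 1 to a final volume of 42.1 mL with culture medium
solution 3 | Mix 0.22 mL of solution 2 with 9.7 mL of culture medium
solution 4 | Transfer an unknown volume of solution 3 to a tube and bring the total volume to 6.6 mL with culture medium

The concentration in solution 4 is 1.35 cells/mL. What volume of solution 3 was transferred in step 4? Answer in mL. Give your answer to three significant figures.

Step 1: 90 μL brought to 450 μL → factor 450/90 = 5
Step 2: 375 μL brought to 42.1 mL → factor 42100/375 = 112.27
Step 3: 0.22 mL + 9.7 mL = 9.92 mL total → factor 9.92/0.22 = 45.091
Step 4: v brought to 6.6 mL → factor = 6.6 mL/v
Product of known-step factors = 25311
Overall factor = 5.00 × 10^5 cells/mL / (1.35 cells/mL) = 3.7037 × 10^5
Step-4 factor = 3.7037 × 10^5 / 25311 = 14.633
v = 6.6 mL / 14.633 = 0.451 mL

0.451 mL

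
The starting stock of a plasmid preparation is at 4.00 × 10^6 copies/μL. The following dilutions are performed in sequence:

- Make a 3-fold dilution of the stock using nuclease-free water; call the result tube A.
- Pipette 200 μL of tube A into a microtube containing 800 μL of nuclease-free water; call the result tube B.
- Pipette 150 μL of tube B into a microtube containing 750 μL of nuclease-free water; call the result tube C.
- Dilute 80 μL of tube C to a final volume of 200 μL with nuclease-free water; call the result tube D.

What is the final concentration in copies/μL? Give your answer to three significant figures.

Step 1: 3-fold → factor 3
Step 2: 200 μL + 800 μL = 1000 μL total → factor 1000/200 = 5
Step 3: 150 μL + 750 μL = 900 μL total → factor 900/150 = 6
Step 4: 80 μL brought to 200 μL → factor 200/80 = 2.5
Overall dilution factor = 3 × 5 × 6 × 2.5 = 225
Final = 4.00 × 10^6 copies/μL / 225 = 1.78 × 10^4 copies/μL

1.78 × 10^4 copies/μL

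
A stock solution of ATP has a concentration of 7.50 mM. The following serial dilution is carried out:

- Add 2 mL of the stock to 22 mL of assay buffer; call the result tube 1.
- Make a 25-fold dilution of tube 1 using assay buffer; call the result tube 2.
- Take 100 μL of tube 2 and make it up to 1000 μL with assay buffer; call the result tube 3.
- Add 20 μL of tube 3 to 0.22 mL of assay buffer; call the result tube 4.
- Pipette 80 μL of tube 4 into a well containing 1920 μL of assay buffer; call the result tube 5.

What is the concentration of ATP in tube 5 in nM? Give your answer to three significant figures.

8.33 nM

Step 1: 2 mL + 22 mL = 24 mL total → factor 24/2 = 12
Step 2: 25-fold → factor 25
Step 3: 100 μL brought to 1000 μL → factor 1000/100 = 10
Step 4: 20 μL + 0.22 mL = 240 μL total → factor 240/20 = 12
Step 5: 80 μL + 1920 μL = 2000 μL total → factor 2000/80 = 25
Overall dilution factor = 12 × 25 × 10 × 12 × 25 = 9 × 10^5
Final = 7.50 mM / 9 × 10^5 = 8.333 × 10^-6 mM = 8.33 nM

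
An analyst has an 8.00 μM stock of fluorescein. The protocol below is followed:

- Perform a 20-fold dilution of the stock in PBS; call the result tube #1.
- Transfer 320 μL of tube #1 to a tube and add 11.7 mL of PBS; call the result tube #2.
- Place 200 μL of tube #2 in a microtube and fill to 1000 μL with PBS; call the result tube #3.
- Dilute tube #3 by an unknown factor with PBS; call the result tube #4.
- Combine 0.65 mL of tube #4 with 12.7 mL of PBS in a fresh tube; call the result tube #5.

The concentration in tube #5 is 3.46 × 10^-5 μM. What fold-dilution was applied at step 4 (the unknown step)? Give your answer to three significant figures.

Step 1: 20-fold → factor 20
Step 2: 320 μL + 11.7 mL = 12020 μL total → factor 12020/320 = 37.562
Step 3: 200 μL brought to 1000 μL → factor 1000/200 = 5
Step 4: unknown factor x
Step 5: 0.65 mL + 12.7 mL = 13.35 mL total → factor 13.35/0.65 = 20.538
Product of known-step factors = 77148
Overall factor = 8.00 μM / (3.46 × 10^-5 μM) = 2.3121 × 10^5
x = 2.3121 × 10^5 / 77148 = 3.00

3.00-fold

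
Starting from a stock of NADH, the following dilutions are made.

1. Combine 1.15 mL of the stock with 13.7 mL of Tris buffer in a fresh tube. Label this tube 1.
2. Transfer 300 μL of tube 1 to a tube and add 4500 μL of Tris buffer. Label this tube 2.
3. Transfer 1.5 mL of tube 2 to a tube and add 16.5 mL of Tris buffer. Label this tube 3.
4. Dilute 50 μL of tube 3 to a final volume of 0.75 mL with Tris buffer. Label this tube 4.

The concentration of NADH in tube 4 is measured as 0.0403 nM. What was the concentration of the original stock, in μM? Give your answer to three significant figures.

Step 1: 1.15 mL + 13.7 mL = 14.85 mL total → factor 14.85/1.15 = 12.913
Step 2: 300 μL + 4500 μL = 4800 μL total → factor 4800/300 = 16
Step 3: 1.5 mL + 16.5 mL = 18 mL total → factor 18/1.5 = 12
Step 4: 50 μL brought to 0.75 mL → factor 750/50 = 15
Overall dilution factor = 12.913 × 16 × 12 × 15 = 37190
Stock = 0.0403 nM × 37190 = 1499 nM = 1.50 μM

1.50 μM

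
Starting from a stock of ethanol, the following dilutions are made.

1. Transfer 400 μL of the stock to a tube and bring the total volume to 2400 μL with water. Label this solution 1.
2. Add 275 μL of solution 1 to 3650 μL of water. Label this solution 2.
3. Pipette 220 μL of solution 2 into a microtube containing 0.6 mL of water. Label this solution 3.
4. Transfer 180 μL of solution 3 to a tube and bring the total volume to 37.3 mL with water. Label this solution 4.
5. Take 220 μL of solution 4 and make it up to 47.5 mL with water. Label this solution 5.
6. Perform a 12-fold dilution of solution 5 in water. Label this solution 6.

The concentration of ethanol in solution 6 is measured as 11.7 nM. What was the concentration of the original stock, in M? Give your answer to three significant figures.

Step 1: 400 μL brought to 2400 μL → factor 2400/400 = 6
Step 2: 275 μL + 3650 μL = 3925 μL total → factor 3925/275 = 14.273
Step 3: 220 μL + 0.6 mL = 820 μL total → factor 820/220 = 3.7273
Step 4: 180 μL brought to 37.3 mL → factor 37300/180 = 207.22
Step 5: 220 μL brought to 47.5 mL → factor 47500/220 = 215.91
Step 6: 12-fold → factor 12
Overall dilution factor = 6 × 14.273 × 3.7273 × 207.22 × 215.91 × 12 = 1.7137 × 10^8
Stock = 11.7 nM × 1.7137 × 10^8 = 2.005 × 10^9 nM = 2.01 M

2.01 M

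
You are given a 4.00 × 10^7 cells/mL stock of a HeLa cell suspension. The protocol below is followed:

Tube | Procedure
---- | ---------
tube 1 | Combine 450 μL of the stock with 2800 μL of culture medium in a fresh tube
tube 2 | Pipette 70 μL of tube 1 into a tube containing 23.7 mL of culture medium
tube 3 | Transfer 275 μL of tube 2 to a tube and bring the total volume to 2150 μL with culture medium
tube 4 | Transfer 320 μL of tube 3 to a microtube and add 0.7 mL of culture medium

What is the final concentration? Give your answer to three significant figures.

Step 1: 450 μL + 2800 μL = 3250 μL total → factor 3250/450 = 7.2222
Step 2: 70 μL + 23.7 mL = 23770 μL total → factor 23770/70 = 339.57
Step 3: 275 μL brought to 2150 μL → factor 2150/275 = 7.8182
Step 4: 320 μL + 0.7 mL = 1020 μL total → factor 1020/320 = 3.1875
Overall dilution factor = 7.2222 × 339.57 × 7.8182 × 3.1875 = 61116
Final = 4.00 × 10^7 cells/mL / 61116 = 654 cells/mL

654 cells/mL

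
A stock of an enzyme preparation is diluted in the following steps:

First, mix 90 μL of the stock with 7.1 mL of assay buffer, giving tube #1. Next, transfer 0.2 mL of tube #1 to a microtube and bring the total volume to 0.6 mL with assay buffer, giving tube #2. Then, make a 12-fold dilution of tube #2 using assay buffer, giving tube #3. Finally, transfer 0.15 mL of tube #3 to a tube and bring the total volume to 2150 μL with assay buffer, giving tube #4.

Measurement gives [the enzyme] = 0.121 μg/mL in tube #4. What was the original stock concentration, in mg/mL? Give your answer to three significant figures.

Step 1: 90 μL + 7.1 mL = 7190 μL total → factor 7190/90 = 79.889
Step 2: 0.2 mL brought to 0.6 mL → factor 0.6/0.2 = 3
Step 3: 12-fold → factor 12
Step 4: 0.15 mL brought to 2150 μL → factor 2.15/0.15 = 14.333
Overall dilution factor = 79.889 × 3 × 12 × 14.333 = 41223
Stock = 0.121 μg/mL × 41223 = 4988 μg/mL = 4.99 mg/mL

4.99 mg/mL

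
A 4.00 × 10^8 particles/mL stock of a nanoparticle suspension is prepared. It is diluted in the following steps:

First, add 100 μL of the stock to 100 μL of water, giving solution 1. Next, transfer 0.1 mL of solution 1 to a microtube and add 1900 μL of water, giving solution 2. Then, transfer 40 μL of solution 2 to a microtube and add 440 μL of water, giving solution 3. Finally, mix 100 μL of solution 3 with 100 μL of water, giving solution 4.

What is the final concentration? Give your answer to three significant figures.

Step 1: 100 μL + 100 μL = 200 μL total → factor 200/100 = 2
Step 2: 0.1 mL + 1900 μL = 2 mL total → factor 2/0.1 = 20
Step 3: 40 μL + 440 μL = 480 μL total → factor 480/40 = 12
Step 4: 100 μL + 100 μL = 200 μL total → factor 200/100 = 2
Overall dilution factor = 2 × 20 × 12 × 2 = 960
Final = 4.00 × 10^8 particles/mL / 960 = 4.17 × 10^5 particles/mL

4.17 × 10^5 particles/mL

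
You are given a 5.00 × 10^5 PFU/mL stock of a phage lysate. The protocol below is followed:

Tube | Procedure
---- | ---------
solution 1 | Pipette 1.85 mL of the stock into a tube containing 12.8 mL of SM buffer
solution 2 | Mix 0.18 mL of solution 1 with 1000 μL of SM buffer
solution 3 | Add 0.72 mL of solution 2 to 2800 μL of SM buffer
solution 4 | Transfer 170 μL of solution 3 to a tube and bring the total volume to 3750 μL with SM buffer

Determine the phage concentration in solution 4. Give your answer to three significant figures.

Step 1: 1.85 mL + 12.8 mL = 14.65 mL total → factor 14.65/1.85 = 7.9189
Step 2: 0.18 mL + 1000 μL = 1.18 mL total → factor 1.18/0.18 = 6.5556
Step 3: 0.72 mL + 2800 μL = 3.52 mL total → factor 3.52/0.72 = 4.8889
Step 4: 170 μL brought to 3750 μL → factor 3750/170 = 22.059
Overall dilution factor = 7.9189 × 6.5556 × 4.8889 × 22.059 = 5598.5
Final = 5.00 × 10^5 PFU/mL / 5598.5 = 89.3 PFU/mL

89.3 PFU/mL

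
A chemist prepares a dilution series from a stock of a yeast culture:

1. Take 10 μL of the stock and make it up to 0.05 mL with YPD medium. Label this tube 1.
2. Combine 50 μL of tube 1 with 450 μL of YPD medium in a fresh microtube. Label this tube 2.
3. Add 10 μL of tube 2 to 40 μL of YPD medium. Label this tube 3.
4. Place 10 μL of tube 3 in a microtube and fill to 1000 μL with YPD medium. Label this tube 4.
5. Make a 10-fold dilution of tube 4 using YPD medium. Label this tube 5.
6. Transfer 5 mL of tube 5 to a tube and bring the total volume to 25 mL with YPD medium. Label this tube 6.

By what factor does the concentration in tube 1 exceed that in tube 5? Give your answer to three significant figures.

Step 1: 10 μL brought to 0.05 mL → factor 50/10 = 5
Step 2: 50 μL + 450 μL = 500 μL total → factor 500/50 = 10
Step 3: 10 μL + 40 μL = 50 μL total → factor 50/10 = 5
Step 4: 10 μL brought to 1000 μL → factor 1000/10 = 100
Step 5: 10-fold → factor 10
Dilution factor to tube 1 = 5; to tube 5 = 2.5 × 10^5
[tube 1]/[tube 5] = (factor to tube 5)/(factor to tube 1) = 2.5 × 10^5/5 = 5.00 × 10^4

5.00 × 10^4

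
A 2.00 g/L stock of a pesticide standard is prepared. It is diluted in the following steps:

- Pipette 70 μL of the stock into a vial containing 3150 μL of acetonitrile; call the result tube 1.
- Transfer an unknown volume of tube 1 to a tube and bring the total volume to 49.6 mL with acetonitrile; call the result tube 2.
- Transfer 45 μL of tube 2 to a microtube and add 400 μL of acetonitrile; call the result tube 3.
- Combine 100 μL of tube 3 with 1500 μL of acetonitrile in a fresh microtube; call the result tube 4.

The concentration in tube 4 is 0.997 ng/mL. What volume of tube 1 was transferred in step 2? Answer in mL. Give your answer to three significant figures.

Step 1: 70 μL + 3150 μL = 3220 μL total → factor 3220/70 = 46
Step 2: v brought to 49.6 mL → factor = 49.6 mL/v
Step 3: 45 μL + 400 μL = 445 μL total → factor 445/45 = 9.8889
Step 4: 100 μL + 1500 μL = 1600 μL total → factor 1600/100 = 16
Product of known-step factors = 7278.2
Overall factor = 2.00 g/L / (0.997 ng/mL) = 2.006 × 10^6
Step-2 factor = 2.006 × 10^6 / 7278.2 = 275.62
v = 49.6 mL / 275.62 = 0.180 mL

0.180 mL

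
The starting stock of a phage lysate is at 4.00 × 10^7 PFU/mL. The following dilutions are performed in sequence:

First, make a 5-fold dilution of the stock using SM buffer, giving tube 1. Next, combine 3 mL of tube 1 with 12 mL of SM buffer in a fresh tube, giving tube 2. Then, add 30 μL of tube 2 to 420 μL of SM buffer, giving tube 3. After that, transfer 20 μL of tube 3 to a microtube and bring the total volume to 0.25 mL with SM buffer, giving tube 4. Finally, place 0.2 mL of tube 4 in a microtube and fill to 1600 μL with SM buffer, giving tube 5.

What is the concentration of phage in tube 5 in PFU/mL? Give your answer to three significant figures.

Step 1: 5-fold → factor 5
Step 2: 3 mL + 12 mL = 15 mL total → factor 15/3 = 5
Step 3: 30 μL + 420 μL = 450 μL total → factor 450/30 = 15
Step 4: 20 μL brought to 0.25 mL → factor 250/20 = 12.5
Step 5: 0.2 mL brought to 1600 μL → factor 1.6/0.2 = 8
Overall dilution factor = 5 × 5 × 15 × 12.5 × 8 = 37500
Final = 4.00 × 10^7 PFU/mL / 37500 = 1.07 × 10^3 PFU/mL

1.07 × 10^3 PFU/mL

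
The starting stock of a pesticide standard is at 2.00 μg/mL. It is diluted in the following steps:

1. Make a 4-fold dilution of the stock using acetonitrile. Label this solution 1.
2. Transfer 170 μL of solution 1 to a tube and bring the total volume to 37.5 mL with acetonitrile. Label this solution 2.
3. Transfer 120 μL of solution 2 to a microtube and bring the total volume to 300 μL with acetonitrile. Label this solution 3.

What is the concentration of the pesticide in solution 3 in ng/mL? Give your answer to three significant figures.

0.907 ng/mL

Step 1: 4-fold → factor 4
Step 2: 170 μL brought to 37.5 mL → factor 37500/170 = 220.59
Step 3: 120 μL brought to 300 μL → factor 300/120 = 2.5
Overall dilution factor = 4 × 220.59 × 2.5 = 2205.9
Final = 2.00 μg/mL / 2205.9 = 0.0009067 μg/mL = 0.907 ng/mL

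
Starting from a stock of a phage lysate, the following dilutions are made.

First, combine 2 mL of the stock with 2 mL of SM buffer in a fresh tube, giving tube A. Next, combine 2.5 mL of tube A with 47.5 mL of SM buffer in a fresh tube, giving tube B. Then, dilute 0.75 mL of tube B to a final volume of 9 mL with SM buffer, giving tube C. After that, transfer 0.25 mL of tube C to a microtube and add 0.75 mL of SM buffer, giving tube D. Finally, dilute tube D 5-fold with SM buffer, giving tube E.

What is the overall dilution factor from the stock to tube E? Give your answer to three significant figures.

Step 1: 2 mL + 2 mL = 4 mL total → factor 4/2 = 2
Step 2: 2.5 mL + 47.5 mL = 50 mL total → factor 50/2.5 = 20
Step 3: 0.75 mL brought to 9 mL → factor 9/0.75 = 12
Step 4: 0.25 mL + 0.75 mL = 1 mL total → factor 1/0.25 = 4
Step 5: 5-fold → factor 5
Overall dilution factor = 2 × 20 × 12 × 4 × 5 = 9600

9.60 × 10^3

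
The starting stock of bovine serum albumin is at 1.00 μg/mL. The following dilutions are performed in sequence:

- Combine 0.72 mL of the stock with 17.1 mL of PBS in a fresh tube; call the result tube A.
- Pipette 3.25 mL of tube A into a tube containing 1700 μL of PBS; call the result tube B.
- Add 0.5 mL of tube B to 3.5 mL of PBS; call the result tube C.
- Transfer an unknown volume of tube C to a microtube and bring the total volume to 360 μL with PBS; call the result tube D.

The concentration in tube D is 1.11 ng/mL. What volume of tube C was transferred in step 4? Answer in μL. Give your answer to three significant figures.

121 μL

Step 1: 0.72 mL + 17.1 mL = 17.82 mL total → factor 17.82/0.72 = 24.75
Step 2: 3.25 mL + 1700 μL = 4.95 mL total → factor 4.95/3.25 = 1.5231
Step 3: 0.5 mL + 3.5 mL = 4 mL total → factor 4/0.5 = 8
Step 4: v brought to 360 μL → factor = 360 μL/v
Product of known-step factors = 301.57
Overall factor = 1.00 μg/mL / (1.11 ng/mL) = 900.9
Step-4 factor = 900.9 / 301.57 = 2.9874
v = 360 μL / 2.9874 = 121 μL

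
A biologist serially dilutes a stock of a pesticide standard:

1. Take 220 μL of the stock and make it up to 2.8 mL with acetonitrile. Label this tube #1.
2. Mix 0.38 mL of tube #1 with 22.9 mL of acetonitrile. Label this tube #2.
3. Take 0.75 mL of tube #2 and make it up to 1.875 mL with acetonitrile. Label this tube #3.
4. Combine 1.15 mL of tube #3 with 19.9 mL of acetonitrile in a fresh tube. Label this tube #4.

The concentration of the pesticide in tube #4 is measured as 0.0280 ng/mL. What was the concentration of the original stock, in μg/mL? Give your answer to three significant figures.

0.999 μg/mL

Step 1: 220 μL brought to 2.8 mL → factor 2800/220 = 12.727
Step 2: 0.38 mL + 22.9 mL = 23.28 mL total → factor 23.28/0.38 = 61.263
Step 3: 0.75 mL brought to 1.875 mL → factor 1.875/0.75 = 2.5
Step 4: 1.15 mL + 19.9 mL = 21.05 mL total → factor 21.05/1.15 = 18.304
Overall dilution factor = 12.727 × 61.263 × 2.5 × 18.304 = 35680
Stock = 0.0280 ng/mL × 35680 = 999.0 ng/mL = 0.999 μg/mL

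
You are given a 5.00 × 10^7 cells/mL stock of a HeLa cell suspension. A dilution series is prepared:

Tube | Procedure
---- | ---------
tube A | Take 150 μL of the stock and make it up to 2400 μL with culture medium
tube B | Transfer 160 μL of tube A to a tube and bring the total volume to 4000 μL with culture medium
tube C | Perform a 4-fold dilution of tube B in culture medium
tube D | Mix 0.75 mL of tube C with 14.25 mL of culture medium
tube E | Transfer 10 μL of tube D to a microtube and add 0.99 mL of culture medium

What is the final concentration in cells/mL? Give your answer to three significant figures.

15.6 cells/mL

Step 1: 150 μL brought to 2400 μL → factor 2400/150 = 16
Step 2: 160 μL brought to 4000 μL → factor 4000/160 = 25
Step 3: 4-fold → factor 4
Step 4: 0.75 mL + 14.25 mL = 15 mL total → factor 15/0.75 = 20
Step 5: 10 μL + 0.99 mL = 1000 μL total → factor 1000/10 = 100
Overall dilution factor = 16 × 25 × 4 × 20 × 100 = 3.2 × 10^6
Final = 5.00 × 10^7 cells/mL / 3.2 × 10^6 = 15.6 cells/mL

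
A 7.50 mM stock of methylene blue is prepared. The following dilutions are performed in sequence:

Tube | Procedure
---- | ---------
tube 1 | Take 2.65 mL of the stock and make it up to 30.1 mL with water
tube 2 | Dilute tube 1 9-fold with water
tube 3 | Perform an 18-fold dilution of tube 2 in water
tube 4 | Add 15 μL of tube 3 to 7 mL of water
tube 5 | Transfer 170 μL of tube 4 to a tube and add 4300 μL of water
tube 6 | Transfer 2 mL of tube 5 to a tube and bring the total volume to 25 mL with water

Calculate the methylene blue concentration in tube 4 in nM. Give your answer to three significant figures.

Step 1: 2.65 mL brought to 30.1 mL → factor 30.1/2.65 = 11.358
Step 2: 9-fold → factor 9
Step 3: 18-fold → factor 18
Step 4: 15 μL + 7 mL = 7015 μL total → factor 7015/15 = 467.67
Dilution factor through tube 4 = 11.358 × 9 × 18 × 467.67 = 8.6054 × 10^5
[tube 4] = 7.50 mM / 8.6054 × 10^5 = 8.715 × 10^-6 mM = 8.72 nM

8.72 nM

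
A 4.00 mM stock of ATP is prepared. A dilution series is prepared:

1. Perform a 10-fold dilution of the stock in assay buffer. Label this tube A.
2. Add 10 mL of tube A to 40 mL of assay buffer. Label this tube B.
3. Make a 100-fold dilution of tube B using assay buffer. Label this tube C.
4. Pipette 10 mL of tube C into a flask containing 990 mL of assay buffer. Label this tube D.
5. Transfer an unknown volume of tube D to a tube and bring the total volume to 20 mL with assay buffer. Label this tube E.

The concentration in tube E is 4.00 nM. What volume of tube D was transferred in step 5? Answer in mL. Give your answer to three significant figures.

Step 1: 10-fold → factor 10
Step 2: 10 mL + 40 mL = 50 mL total → factor 50/10 = 5
Step 3: 100-fold → factor 100
Step 4: 10 mL + 990 mL = 1000 mL total → factor 1000/10 = 100
Step 5: v brought to 20 mL → factor = 20 mL/v
Product of known-step factors = 5 × 10^5
Overall factor = 4.00 mM / (4.00 nM) = 1 × 10^6
Step-5 factor = 1 × 10^6 / 5 × 10^5 = 2
v = 20 mL / 2 = 10.0 mL

10.0 mL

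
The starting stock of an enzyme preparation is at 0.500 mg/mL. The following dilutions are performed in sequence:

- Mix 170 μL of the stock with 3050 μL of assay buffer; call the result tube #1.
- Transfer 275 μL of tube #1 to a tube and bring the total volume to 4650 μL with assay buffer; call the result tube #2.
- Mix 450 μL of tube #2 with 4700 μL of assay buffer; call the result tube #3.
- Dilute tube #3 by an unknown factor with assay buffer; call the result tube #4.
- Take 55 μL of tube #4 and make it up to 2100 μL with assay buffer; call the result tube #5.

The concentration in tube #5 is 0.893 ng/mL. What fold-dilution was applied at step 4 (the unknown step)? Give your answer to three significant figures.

Step 1: 170 μL + 3050 μL = 3220 μL total → factor 3220/170 = 18.941
Step 2: 275 μL brought to 4650 μL → factor 4650/275 = 16.909
Step 3: 450 μL + 4700 μL = 5150 μL total → factor 5150/450 = 11.444
Step 4: unknown factor x
Step 5: 55 μL brought to 2100 μL → factor 2100/55 = 38.182
Product of known-step factors = 1.3995 × 10^5
Overall factor = 0.500 mg/mL / (0.893 ng/mL) = 5.5991 × 10^5
x = 5.5991 × 10^5 / 1.3995 × 10^5 = 4.00

4.00-fold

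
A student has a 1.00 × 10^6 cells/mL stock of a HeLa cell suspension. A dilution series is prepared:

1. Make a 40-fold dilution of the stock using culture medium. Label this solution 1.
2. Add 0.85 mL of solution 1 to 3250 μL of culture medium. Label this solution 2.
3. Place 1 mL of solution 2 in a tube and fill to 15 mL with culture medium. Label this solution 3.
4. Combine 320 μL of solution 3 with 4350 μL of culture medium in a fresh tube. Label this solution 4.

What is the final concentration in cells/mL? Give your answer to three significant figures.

23.7 cells/mL

Step 1: 40-fold → factor 40
Step 2: 0.85 mL + 3250 μL = 4.1 mL total → factor 4.1/0.85 = 4.8235
Step 3: 1 mL brought to 15 mL → factor 15/1 = 15
Step 4: 320 μL + 4350 μL = 4670 μL total → factor 4670/320 = 14.594
Overall dilution factor = 40 × 4.8235 × 15 × 14.594 = 42236
Final = 1.00 × 10^6 cells/mL / 42236 = 23.7 cells/mL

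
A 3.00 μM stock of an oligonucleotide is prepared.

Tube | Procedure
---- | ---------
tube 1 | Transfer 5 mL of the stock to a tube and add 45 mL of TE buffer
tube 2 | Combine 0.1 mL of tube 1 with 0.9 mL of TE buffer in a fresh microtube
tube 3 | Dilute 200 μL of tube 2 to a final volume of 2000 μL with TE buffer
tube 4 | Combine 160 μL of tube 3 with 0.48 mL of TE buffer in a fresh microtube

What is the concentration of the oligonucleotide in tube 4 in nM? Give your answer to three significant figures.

0.750 nM

Step 1: 5 mL + 45 mL = 50 mL total → factor 50/5 = 10
Step 2: 0.1 mL + 0.9 mL = 1 mL total → factor 1/0.1 = 10
Step 3: 200 μL brought to 2000 μL → factor 2000/200 = 10
Step 4: 160 μL + 0.48 mL = 640 μL total → factor 640/160 = 4
Overall dilution factor = 10 × 10 × 10 × 4 = 4000
Final = 3.00 μM / 4000 = 0.0007500 μM = 0.750 nM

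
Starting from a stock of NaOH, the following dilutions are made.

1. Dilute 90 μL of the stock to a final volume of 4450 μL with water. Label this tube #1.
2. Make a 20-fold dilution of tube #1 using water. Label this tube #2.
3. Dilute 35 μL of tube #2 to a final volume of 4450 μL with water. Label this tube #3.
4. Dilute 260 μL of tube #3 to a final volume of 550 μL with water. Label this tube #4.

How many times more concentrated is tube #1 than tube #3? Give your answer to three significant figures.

2.54 × 10^3

Step 1: 90 μL brought to 4450 μL → factor 4450/90 = 49.444
Step 2: 20-fold → factor 20
Step 3: 35 μL brought to 4450 μL → factor 4450/35 = 127.14
Dilution factor to tube #1 = 49.444; to tube #3 = 1.2573 × 10^5
[tube #1]/[tube #3] = (factor to tube #3)/(factor to tube #1) = 1.2573 × 10^5/49.444 = 2.54 × 10^3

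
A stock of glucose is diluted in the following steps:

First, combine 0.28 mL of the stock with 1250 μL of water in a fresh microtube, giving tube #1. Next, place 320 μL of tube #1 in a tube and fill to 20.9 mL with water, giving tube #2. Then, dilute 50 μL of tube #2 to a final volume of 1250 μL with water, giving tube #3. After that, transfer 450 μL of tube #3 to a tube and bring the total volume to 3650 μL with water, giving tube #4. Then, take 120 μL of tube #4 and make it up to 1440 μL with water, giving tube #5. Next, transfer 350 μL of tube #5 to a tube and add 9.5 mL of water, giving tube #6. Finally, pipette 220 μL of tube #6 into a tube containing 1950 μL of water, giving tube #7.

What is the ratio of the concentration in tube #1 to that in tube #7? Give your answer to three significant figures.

Step 1: 0.28 mL + 1250 μL = 1.53 mL total → factor 1.53/0.28 = 5.4643
Step 2: 320 μL brought to 20.9 mL → factor 20900/320 = 65.312
Step 3: 50 μL brought to 1250 μL → factor 1250/50 = 25
Step 4: 450 μL brought to 3650 μL → factor 3650/450 = 8.1111
Step 5: 120 μL brought to 1440 μL → factor 1440/120 = 12
Step 6: 350 μL + 9.5 mL = 9850 μL total → factor 9850/350 = 28.143
Step 7: 220 μL + 1950 μL = 2170 μL total → factor 2170/220 = 9.8636
Dilution factor to tube #1 = 5.4643; to tube #7 = 2.4107 × 10^8
[tube #1]/[tube #7] = (factor to tube #7)/(factor to tube #1) = 2.4107 × 10^8/5.4643 = 4.41 × 10^7

4.41 × 10^7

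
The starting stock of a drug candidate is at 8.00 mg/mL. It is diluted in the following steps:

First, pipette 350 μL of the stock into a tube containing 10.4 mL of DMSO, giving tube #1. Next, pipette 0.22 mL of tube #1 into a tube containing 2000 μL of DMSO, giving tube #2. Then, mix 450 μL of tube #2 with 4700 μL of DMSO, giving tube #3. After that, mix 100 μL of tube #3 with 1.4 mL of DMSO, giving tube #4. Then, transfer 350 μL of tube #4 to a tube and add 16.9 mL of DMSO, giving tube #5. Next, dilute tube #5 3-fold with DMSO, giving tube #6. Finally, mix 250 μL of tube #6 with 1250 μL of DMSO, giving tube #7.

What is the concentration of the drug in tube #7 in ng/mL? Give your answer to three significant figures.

0.169 ng/mL

Step 1: 350 μL + 10.4 mL = 10750 μL total → factor 10750/350 = 30.714
Step 2: 0.22 mL + 2000 μL = 2.22 mL total → factor 2.22/0.22 = 10.091
Step 3: 450 μL + 4700 μL = 5150 μL total → factor 5150/450 = 11.444
Step 4: 100 μL + 1.4 mL = 1500 μL total → factor 1500/100 = 15
Step 5: 350 μL + 16.9 mL = 17250 μL total → factor 17250/350 = 49.286
Step 6: 3-fold → factor 3
Step 7: 250 μL + 1250 μL = 1500 μL total → factor 1500/250 = 6
Overall dilution factor = 30.714 × 10.091 × 11.444 × 15 × 49.286 × 3 × 6 = 4.7201 × 10^7
Final = 8.00 mg/mL / 4.7201 × 10^7 = 1.695 × 10^-7 mg/mL = 0.169 ng/mL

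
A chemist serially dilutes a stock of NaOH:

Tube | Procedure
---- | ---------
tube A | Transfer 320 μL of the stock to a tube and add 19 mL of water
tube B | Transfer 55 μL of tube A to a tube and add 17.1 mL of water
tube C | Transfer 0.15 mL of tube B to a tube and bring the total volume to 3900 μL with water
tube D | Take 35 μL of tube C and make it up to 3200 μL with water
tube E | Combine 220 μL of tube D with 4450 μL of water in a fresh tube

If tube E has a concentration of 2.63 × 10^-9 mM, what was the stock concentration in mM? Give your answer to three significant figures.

2.50 mM

Step 1: 320 μL + 19 mL = 19320 μL total → factor 19320/320 = 60.375
Step 2: 55 μL + 17.1 mL = 17155 μL total → factor 17155/55 = 311.91
Step 3: 0.15 mL brought to 3900 μL → factor 3.9/0.15 = 26
Step 4: 35 μL brought to 3200 μL → factor 3200/35 = 91.429
Step 5: 220 μL + 4450 μL = 4670 μL total → factor 4670/220 = 21.227
Overall dilution factor = 60.375 × 311.91 × 26 × 91.429 × 21.227 = 9.5024 × 10^8
Stock = 2.63 × 10^-9 mM × 9.5024 × 10^8 = 2.50 mM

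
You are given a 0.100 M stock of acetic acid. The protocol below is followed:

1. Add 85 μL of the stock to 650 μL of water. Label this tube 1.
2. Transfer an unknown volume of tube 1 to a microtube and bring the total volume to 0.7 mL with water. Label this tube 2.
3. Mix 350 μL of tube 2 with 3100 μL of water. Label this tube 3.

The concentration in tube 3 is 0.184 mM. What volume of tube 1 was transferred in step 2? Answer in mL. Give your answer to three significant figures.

Step 1: 85 μL + 650 μL = 735 μL total → factor 735/85 = 8.6471
Step 2: v brought to 0.7 mL → factor = 0.7 mL/v
Step 3: 350 μL + 3100 μL = 3450 μL total → factor 3450/350 = 9.8571
Product of known-step factors = 85.235
Overall factor = 0.100 M / (0.184 mM) = 543.48
Step-2 factor = 543.48 / 85.235 = 6.3762
v = 0.7 mL / 6.3762 = 0.110 mL

0.110 mL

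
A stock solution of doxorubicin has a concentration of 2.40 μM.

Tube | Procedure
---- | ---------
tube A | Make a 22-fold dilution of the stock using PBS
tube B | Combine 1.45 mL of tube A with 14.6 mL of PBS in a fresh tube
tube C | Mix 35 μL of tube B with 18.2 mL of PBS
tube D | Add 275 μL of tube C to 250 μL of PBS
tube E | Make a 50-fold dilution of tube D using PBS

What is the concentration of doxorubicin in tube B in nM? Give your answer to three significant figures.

Step 1: 22-fold → factor 22
Step 2: 1.45 mL + 14.6 mL = 16.05 mL total → factor 16.05/1.45 = 11.069
Dilution factor through tube B = 22 × 11.069 = 243.52
[tube B] = 2.40 μM / 243.52 = 0.009856 μM = 9.86 nM

9.86 nM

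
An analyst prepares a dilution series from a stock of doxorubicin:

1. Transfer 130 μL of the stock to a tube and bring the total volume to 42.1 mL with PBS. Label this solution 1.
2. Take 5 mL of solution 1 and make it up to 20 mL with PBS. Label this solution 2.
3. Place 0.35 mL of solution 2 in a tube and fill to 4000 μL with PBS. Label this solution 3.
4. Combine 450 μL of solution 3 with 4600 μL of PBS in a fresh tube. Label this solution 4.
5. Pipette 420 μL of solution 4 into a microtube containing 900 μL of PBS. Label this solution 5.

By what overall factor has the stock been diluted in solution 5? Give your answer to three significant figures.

5.22 × 10^5

Step 1: 130 μL brought to 42.1 mL → factor 42100/130 = 323.85
Step 2: 5 mL brought to 20 mL → factor 20/5 = 4
Step 3: 0.35 mL brought to 4000 μL → factor 4/0.35 = 11.429
Step 4: 450 μL + 4600 μL = 5050 μL total → factor 5050/450 = 11.222
Step 5: 420 μL + 900 μL = 1320 μL total → factor 1320/420 = 3.1429
Overall dilution factor = 323.85 × 4 × 11.429 × 11.222 × 3.1429 = 5.2215 × 10^5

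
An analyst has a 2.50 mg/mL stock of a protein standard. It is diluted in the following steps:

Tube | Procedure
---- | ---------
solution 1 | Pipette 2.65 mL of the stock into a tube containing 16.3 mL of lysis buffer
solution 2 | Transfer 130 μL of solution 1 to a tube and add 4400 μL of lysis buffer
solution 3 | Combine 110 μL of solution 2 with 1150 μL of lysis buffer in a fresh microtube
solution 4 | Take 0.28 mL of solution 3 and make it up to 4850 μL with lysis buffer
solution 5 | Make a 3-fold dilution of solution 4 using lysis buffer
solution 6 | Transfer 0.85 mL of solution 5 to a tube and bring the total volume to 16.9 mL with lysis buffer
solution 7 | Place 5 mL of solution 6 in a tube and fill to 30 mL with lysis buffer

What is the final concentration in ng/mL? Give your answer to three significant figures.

Step 1: 2.65 mL + 16.3 mL = 18.95 mL total → factor 18.95/2.65 = 7.1509
Step 2: 130 μL + 4400 μL = 4530 μL total → factor 4530/130 = 34.846
Step 3: 110 μL + 1150 μL = 1260 μL total → factor 1260/110 = 11.455
Step 4: 0.28 mL brought to 4850 μL → factor 4.85/0.28 = 17.321
Step 5: 3-fold → factor 3
Step 6: 0.85 mL brought to 16.9 mL → factor 16.9/0.85 = 19.882
Step 7: 5 mL brought to 30 mL → factor 30/5 = 6
Overall dilution factor = 7.1509 × 34.846 × 11.455 × 17.321 × 3 × 19.882 × 6 = 1.7694 × 10^7
Final = 2.50 mg/mL / 1.7694 × 10^7 = 1.413 × 10^-7 mg/mL = 0.141 ng/mL

0.141 ng/mL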